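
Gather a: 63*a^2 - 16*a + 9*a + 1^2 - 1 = 63*a^2 - 7*a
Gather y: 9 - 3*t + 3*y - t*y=-3*t + y*(3 - t) + 9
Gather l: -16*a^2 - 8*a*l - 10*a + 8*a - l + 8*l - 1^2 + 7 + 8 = -16*a^2 - 2*a + l*(7 - 8*a) + 14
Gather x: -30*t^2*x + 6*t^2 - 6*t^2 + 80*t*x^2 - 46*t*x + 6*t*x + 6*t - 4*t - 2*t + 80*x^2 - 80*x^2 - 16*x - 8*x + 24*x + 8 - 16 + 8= 80*t*x^2 + x*(-30*t^2 - 40*t)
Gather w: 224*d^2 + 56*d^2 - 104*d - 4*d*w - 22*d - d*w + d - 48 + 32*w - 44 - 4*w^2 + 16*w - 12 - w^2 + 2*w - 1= 280*d^2 - 125*d - 5*w^2 + w*(50 - 5*d) - 105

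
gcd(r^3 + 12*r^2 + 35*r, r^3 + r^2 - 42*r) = r^2 + 7*r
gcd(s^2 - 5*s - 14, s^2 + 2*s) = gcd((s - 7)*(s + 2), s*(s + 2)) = s + 2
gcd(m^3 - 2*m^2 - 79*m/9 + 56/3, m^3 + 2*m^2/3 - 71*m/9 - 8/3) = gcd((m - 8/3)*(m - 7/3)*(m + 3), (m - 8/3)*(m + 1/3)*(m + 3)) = m^2 + m/3 - 8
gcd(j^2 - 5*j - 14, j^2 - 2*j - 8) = j + 2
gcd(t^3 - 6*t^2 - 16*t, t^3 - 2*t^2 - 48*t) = t^2 - 8*t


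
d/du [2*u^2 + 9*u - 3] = 4*u + 9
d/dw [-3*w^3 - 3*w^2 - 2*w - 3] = -9*w^2 - 6*w - 2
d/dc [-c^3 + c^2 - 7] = c*(2 - 3*c)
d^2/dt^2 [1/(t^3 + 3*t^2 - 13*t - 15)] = 2*(-3*(t + 1)*(t^3 + 3*t^2 - 13*t - 15) + (3*t^2 + 6*t - 13)^2)/(t^3 + 3*t^2 - 13*t - 15)^3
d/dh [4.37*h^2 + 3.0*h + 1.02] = 8.74*h + 3.0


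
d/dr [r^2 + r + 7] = 2*r + 1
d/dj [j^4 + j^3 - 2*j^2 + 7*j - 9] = 4*j^3 + 3*j^2 - 4*j + 7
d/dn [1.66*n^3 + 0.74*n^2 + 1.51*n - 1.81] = 4.98*n^2 + 1.48*n + 1.51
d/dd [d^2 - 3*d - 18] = 2*d - 3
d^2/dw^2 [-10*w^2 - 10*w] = -20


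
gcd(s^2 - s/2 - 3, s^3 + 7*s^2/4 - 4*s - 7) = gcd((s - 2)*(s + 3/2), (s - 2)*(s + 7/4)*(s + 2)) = s - 2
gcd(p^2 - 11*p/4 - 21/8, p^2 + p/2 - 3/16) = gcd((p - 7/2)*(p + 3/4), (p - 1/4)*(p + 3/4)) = p + 3/4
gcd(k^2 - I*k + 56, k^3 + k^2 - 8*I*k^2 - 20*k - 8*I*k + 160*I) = k - 8*I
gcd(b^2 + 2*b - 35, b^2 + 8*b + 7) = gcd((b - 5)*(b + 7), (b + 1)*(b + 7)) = b + 7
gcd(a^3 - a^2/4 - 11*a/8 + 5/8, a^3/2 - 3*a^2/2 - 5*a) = 1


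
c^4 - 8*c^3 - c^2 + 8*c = c*(c - 8)*(c - 1)*(c + 1)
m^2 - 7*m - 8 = (m - 8)*(m + 1)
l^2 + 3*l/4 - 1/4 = (l - 1/4)*(l + 1)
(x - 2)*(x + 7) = x^2 + 5*x - 14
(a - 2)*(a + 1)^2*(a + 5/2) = a^4 + 5*a^3/2 - 3*a^2 - 19*a/2 - 5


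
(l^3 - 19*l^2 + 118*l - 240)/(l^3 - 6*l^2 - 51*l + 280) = (l - 6)/(l + 7)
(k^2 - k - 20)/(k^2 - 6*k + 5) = (k + 4)/(k - 1)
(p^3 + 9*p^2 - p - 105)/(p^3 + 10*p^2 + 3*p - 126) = (p + 5)/(p + 6)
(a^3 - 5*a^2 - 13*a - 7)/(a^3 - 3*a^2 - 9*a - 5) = (a - 7)/(a - 5)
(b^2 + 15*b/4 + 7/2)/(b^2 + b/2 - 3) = (4*b + 7)/(2*(2*b - 3))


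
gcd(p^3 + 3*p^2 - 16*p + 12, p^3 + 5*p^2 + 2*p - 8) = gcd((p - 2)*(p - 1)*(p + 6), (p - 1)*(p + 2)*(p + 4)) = p - 1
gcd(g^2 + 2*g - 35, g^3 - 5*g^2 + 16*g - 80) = g - 5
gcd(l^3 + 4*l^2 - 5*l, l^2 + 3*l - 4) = l - 1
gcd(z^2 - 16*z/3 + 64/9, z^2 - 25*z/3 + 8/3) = 1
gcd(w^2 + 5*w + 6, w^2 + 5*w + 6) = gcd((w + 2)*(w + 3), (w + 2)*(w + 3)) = w^2 + 5*w + 6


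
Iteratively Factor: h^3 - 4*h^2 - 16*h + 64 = (h - 4)*(h^2 - 16) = (h - 4)^2*(h + 4)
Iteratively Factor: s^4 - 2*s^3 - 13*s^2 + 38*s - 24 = (s - 3)*(s^3 + s^2 - 10*s + 8) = (s - 3)*(s - 1)*(s^2 + 2*s - 8) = (s - 3)*(s - 2)*(s - 1)*(s + 4)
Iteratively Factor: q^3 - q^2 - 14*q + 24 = (q - 3)*(q^2 + 2*q - 8) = (q - 3)*(q - 2)*(q + 4)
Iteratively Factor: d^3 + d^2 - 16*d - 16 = (d + 4)*(d^2 - 3*d - 4) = (d + 1)*(d + 4)*(d - 4)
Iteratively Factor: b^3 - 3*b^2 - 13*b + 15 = (b - 5)*(b^2 + 2*b - 3) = (b - 5)*(b - 1)*(b + 3)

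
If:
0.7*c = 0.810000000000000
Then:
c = 1.16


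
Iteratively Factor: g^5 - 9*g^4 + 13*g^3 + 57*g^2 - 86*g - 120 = (g - 4)*(g^4 - 5*g^3 - 7*g^2 + 29*g + 30) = (g - 5)*(g - 4)*(g^3 - 7*g - 6) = (g - 5)*(g - 4)*(g + 2)*(g^2 - 2*g - 3) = (g - 5)*(g - 4)*(g + 1)*(g + 2)*(g - 3)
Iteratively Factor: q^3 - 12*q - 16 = (q + 2)*(q^2 - 2*q - 8) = (q + 2)^2*(q - 4)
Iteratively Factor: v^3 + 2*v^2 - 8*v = (v + 4)*(v^2 - 2*v) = (v - 2)*(v + 4)*(v)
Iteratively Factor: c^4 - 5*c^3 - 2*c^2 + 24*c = (c - 3)*(c^3 - 2*c^2 - 8*c) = (c - 3)*(c + 2)*(c^2 - 4*c) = c*(c - 3)*(c + 2)*(c - 4)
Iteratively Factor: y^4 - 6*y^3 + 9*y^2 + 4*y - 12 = (y - 2)*(y^3 - 4*y^2 + y + 6) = (y - 3)*(y - 2)*(y^2 - y - 2) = (y - 3)*(y - 2)*(y + 1)*(y - 2)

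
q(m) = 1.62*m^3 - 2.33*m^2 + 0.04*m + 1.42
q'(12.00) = 643.96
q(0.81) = 0.78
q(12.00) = 2465.74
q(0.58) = 0.98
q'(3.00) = 29.80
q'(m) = 4.86*m^2 - 4.66*m + 0.04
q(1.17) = 0.87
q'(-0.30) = 1.88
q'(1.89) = 8.59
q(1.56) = 1.96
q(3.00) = 24.31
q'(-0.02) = 0.14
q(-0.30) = 1.15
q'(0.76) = -0.69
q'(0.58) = -1.03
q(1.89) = 4.11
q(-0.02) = 1.42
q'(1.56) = 4.60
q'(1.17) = 1.24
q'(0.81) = -0.55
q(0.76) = 0.82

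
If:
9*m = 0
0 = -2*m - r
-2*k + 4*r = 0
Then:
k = 0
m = 0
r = 0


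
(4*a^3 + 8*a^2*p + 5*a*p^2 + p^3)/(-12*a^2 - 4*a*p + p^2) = (2*a^2 + 3*a*p + p^2)/(-6*a + p)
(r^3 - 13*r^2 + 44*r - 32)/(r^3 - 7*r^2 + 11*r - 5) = (r^2 - 12*r + 32)/(r^2 - 6*r + 5)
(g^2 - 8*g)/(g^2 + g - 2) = g*(g - 8)/(g^2 + g - 2)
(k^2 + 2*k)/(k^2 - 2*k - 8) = k/(k - 4)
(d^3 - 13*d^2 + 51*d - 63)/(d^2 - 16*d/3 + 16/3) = 3*(d^3 - 13*d^2 + 51*d - 63)/(3*d^2 - 16*d + 16)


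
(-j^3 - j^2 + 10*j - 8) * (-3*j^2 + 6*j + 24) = 3*j^5 - 3*j^4 - 60*j^3 + 60*j^2 + 192*j - 192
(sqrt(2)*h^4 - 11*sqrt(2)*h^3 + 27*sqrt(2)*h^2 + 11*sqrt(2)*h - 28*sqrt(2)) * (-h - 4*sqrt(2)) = -sqrt(2)*h^5 - 8*h^4 + 11*sqrt(2)*h^4 - 27*sqrt(2)*h^3 + 88*h^3 - 216*h^2 - 11*sqrt(2)*h^2 - 88*h + 28*sqrt(2)*h + 224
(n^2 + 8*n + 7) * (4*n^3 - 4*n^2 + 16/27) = 4*n^5 + 28*n^4 - 4*n^3 - 740*n^2/27 + 128*n/27 + 112/27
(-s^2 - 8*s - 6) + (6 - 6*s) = -s^2 - 14*s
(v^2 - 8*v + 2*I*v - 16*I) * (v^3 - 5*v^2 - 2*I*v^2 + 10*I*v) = v^5 - 13*v^4 + 44*v^3 - 52*v^2 + 160*v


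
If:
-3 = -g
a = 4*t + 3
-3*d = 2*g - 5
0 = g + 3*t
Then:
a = -1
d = -1/3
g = 3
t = -1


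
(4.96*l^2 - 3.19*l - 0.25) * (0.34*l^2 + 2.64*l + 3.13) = 1.6864*l^4 + 12.0098*l^3 + 7.0182*l^2 - 10.6447*l - 0.7825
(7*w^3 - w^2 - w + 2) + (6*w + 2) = 7*w^3 - w^2 + 5*w + 4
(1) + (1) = 2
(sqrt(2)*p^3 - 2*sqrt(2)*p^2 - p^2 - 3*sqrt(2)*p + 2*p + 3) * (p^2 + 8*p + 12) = sqrt(2)*p^5 - p^4 + 6*sqrt(2)*p^4 - 7*sqrt(2)*p^3 - 6*p^3 - 48*sqrt(2)*p^2 + 7*p^2 - 36*sqrt(2)*p + 48*p + 36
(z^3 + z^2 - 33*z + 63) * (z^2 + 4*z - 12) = z^5 + 5*z^4 - 41*z^3 - 81*z^2 + 648*z - 756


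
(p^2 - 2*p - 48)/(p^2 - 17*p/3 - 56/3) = 3*(p + 6)/(3*p + 7)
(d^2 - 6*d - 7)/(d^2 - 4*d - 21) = (d + 1)/(d + 3)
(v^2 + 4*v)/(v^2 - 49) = v*(v + 4)/(v^2 - 49)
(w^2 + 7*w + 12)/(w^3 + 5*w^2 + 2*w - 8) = (w + 3)/(w^2 + w - 2)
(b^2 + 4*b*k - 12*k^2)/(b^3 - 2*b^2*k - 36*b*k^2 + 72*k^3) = 1/(b - 6*k)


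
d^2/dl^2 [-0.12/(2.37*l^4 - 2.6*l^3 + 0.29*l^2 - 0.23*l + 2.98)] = ((3.4128*l^2 - 1.872*l + 0.0696)*(2.37*l^4 - 2.6*l^3 + 0.29*l^2 - 0.23*l + 2.98) - 0.12*(9.48*l^3 - 7.8*l^2 + 0.58*l - 0.23)*(18.96*l^3 - 15.6*l^2 + 1.16*l - 0.46))/(2.37*l^4 - 2.6*l^3 + 0.29*l^2 - 0.23*l + 2.98)^3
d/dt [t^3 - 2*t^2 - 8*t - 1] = 3*t^2 - 4*t - 8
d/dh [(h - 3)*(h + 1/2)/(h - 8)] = (h^2 - 16*h + 43/2)/(h^2 - 16*h + 64)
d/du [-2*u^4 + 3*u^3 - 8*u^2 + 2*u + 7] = -8*u^3 + 9*u^2 - 16*u + 2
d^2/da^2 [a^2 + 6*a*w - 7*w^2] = 2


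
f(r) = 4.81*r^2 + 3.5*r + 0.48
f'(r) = 9.62*r + 3.5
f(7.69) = 311.84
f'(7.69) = 77.48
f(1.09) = 10.01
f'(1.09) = 13.99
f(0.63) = 4.59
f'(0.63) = 9.56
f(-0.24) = -0.08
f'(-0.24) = 1.19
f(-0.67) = 0.29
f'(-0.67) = -2.95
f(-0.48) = -0.09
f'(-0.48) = -1.12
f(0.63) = 4.59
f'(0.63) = 9.56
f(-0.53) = -0.02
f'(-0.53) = -1.60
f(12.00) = 735.12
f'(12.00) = 118.94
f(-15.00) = 1030.23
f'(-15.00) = -140.80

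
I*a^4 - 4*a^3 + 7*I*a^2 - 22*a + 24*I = (a - 2*I)*(a + 3*I)*(a + 4*I)*(I*a + 1)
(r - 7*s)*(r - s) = r^2 - 8*r*s + 7*s^2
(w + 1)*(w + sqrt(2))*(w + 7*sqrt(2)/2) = w^3 + w^2 + 9*sqrt(2)*w^2/2 + 9*sqrt(2)*w/2 + 7*w + 7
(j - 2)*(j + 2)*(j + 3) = j^3 + 3*j^2 - 4*j - 12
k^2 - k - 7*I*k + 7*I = (k - 1)*(k - 7*I)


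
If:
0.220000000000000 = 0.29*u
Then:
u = 0.76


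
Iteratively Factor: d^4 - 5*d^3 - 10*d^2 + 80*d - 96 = (d - 4)*(d^3 - d^2 - 14*d + 24) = (d - 4)*(d - 2)*(d^2 + d - 12) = (d - 4)*(d - 3)*(d - 2)*(d + 4)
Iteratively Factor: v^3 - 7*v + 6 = (v + 3)*(v^2 - 3*v + 2) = (v - 2)*(v + 3)*(v - 1)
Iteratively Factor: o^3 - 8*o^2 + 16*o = (o - 4)*(o^2 - 4*o) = o*(o - 4)*(o - 4)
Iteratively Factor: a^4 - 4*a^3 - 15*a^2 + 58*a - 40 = (a - 2)*(a^3 - 2*a^2 - 19*a + 20) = (a - 5)*(a - 2)*(a^2 + 3*a - 4) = (a - 5)*(a - 2)*(a - 1)*(a + 4)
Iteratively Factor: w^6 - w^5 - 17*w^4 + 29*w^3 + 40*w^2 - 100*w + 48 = (w + 2)*(w^5 - 3*w^4 - 11*w^3 + 51*w^2 - 62*w + 24) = (w - 2)*(w + 2)*(w^4 - w^3 - 13*w^2 + 25*w - 12) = (w - 2)*(w - 1)*(w + 2)*(w^3 - 13*w + 12) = (w - 2)*(w - 1)*(w + 2)*(w + 4)*(w^2 - 4*w + 3) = (w - 2)*(w - 1)^2*(w + 2)*(w + 4)*(w - 3)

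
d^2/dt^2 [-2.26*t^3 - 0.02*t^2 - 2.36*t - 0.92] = -13.56*t - 0.04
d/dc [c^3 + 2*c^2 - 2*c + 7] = 3*c^2 + 4*c - 2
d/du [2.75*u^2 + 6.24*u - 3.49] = 5.5*u + 6.24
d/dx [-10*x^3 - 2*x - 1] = -30*x^2 - 2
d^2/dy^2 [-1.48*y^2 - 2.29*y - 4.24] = -2.96000000000000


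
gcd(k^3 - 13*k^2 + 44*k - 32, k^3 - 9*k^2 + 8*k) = k^2 - 9*k + 8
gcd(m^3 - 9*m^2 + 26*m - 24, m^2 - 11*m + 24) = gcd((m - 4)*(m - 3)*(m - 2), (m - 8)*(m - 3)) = m - 3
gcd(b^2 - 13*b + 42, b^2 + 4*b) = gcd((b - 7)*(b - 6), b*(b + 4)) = 1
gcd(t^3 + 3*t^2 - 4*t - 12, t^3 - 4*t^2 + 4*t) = t - 2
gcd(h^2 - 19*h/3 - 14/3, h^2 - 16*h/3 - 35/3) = h - 7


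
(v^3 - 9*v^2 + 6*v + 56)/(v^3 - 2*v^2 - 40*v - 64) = (v^2 - 11*v + 28)/(v^2 - 4*v - 32)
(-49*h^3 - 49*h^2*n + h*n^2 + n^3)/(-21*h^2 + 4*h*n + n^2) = (7*h^2 + 6*h*n - n^2)/(3*h - n)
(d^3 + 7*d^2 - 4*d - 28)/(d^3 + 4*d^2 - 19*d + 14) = (d + 2)/(d - 1)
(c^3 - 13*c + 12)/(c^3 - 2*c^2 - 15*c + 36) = (c - 1)/(c - 3)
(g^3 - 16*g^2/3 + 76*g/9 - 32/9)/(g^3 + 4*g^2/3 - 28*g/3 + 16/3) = (g - 8/3)/(g + 4)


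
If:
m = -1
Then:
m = -1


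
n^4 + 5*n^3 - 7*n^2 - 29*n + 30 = (n - 2)*(n - 1)*(n + 3)*(n + 5)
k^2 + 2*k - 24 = (k - 4)*(k + 6)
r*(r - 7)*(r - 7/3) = r^3 - 28*r^2/3 + 49*r/3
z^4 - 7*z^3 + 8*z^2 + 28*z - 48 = (z - 4)*(z - 3)*(z - 2)*(z + 2)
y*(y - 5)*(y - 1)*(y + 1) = y^4 - 5*y^3 - y^2 + 5*y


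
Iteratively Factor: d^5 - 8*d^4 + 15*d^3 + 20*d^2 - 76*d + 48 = (d - 3)*(d^4 - 5*d^3 + 20*d - 16) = (d - 3)*(d + 2)*(d^3 - 7*d^2 + 14*d - 8) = (d - 3)*(d - 1)*(d + 2)*(d^2 - 6*d + 8) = (d - 4)*(d - 3)*(d - 1)*(d + 2)*(d - 2)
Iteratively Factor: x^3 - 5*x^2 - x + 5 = (x - 5)*(x^2 - 1) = (x - 5)*(x + 1)*(x - 1)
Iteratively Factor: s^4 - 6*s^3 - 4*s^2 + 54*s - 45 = (s + 3)*(s^3 - 9*s^2 + 23*s - 15) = (s - 5)*(s + 3)*(s^2 - 4*s + 3) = (s - 5)*(s - 3)*(s + 3)*(s - 1)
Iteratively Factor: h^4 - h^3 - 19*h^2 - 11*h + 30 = (h - 1)*(h^3 - 19*h - 30) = (h - 5)*(h - 1)*(h^2 + 5*h + 6) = (h - 5)*(h - 1)*(h + 2)*(h + 3)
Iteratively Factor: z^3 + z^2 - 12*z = (z)*(z^2 + z - 12) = z*(z - 3)*(z + 4)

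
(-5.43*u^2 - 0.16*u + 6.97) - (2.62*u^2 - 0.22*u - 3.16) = -8.05*u^2 + 0.06*u + 10.13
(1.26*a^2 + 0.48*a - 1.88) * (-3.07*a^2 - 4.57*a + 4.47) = -3.8682*a^4 - 7.2318*a^3 + 9.2102*a^2 + 10.7372*a - 8.4036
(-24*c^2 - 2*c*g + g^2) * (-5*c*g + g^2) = 120*c^3*g - 14*c^2*g^2 - 7*c*g^3 + g^4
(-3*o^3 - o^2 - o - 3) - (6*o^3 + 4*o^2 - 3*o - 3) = -9*o^3 - 5*o^2 + 2*o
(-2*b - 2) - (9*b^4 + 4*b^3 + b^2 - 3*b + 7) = -9*b^4 - 4*b^3 - b^2 + b - 9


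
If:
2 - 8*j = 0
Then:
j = 1/4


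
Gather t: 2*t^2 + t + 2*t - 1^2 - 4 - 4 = 2*t^2 + 3*t - 9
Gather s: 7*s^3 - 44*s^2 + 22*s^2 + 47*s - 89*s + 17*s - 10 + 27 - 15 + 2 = 7*s^3 - 22*s^2 - 25*s + 4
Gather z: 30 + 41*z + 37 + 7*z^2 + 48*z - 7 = 7*z^2 + 89*z + 60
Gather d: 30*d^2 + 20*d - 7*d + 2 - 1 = 30*d^2 + 13*d + 1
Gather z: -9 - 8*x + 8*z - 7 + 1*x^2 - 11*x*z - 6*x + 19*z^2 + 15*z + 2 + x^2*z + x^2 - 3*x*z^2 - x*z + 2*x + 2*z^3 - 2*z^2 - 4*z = 2*x^2 - 12*x + 2*z^3 + z^2*(17 - 3*x) + z*(x^2 - 12*x + 19) - 14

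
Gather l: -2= -2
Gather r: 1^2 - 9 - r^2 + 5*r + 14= -r^2 + 5*r + 6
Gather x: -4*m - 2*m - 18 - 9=-6*m - 27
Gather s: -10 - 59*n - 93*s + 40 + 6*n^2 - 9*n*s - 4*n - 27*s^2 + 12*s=6*n^2 - 63*n - 27*s^2 + s*(-9*n - 81) + 30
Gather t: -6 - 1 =-7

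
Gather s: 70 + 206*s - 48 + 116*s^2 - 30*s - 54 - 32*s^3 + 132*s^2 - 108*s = -32*s^3 + 248*s^2 + 68*s - 32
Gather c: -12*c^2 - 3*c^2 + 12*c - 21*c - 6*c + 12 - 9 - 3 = -15*c^2 - 15*c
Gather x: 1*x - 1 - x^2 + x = -x^2 + 2*x - 1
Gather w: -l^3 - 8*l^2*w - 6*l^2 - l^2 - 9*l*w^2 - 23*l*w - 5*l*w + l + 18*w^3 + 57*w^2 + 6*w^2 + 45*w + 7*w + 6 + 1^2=-l^3 - 7*l^2 + l + 18*w^3 + w^2*(63 - 9*l) + w*(-8*l^2 - 28*l + 52) + 7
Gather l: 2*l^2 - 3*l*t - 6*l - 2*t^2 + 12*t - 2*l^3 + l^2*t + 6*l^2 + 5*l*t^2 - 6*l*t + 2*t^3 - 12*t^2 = -2*l^3 + l^2*(t + 8) + l*(5*t^2 - 9*t - 6) + 2*t^3 - 14*t^2 + 12*t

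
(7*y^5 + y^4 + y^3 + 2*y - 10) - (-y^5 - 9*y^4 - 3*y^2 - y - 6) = 8*y^5 + 10*y^4 + y^3 + 3*y^2 + 3*y - 4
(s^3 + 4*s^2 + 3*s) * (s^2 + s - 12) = s^5 + 5*s^4 - 5*s^3 - 45*s^2 - 36*s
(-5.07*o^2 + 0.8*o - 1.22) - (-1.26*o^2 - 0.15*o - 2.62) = -3.81*o^2 + 0.95*o + 1.4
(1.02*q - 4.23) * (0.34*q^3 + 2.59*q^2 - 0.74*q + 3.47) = 0.3468*q^4 + 1.2036*q^3 - 11.7105*q^2 + 6.6696*q - 14.6781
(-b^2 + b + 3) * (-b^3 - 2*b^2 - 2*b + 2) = b^5 + b^4 - 3*b^3 - 10*b^2 - 4*b + 6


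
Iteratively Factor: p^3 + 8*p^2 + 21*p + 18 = (p + 3)*(p^2 + 5*p + 6) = (p + 3)^2*(p + 2)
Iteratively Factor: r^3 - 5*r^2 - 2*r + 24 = (r + 2)*(r^2 - 7*r + 12) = (r - 4)*(r + 2)*(r - 3)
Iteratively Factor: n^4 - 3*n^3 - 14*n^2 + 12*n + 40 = (n - 2)*(n^3 - n^2 - 16*n - 20) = (n - 2)*(n + 2)*(n^2 - 3*n - 10) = (n - 2)*(n + 2)^2*(n - 5)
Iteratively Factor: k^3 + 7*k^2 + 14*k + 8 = (k + 4)*(k^2 + 3*k + 2) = (k + 1)*(k + 4)*(k + 2)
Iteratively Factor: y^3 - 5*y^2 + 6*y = (y)*(y^2 - 5*y + 6) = y*(y - 2)*(y - 3)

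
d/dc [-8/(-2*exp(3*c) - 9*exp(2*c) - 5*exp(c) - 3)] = (-48*exp(2*c) - 144*exp(c) - 40)*exp(c)/(2*exp(3*c) + 9*exp(2*c) + 5*exp(c) + 3)^2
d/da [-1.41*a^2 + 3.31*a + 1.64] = 3.31 - 2.82*a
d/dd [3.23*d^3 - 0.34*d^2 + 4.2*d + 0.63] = 9.69*d^2 - 0.68*d + 4.2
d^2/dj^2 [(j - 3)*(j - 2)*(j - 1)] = 6*j - 12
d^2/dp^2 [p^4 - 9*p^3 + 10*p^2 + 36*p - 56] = 12*p^2 - 54*p + 20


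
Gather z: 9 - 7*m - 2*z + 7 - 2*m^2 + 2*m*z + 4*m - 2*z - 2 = -2*m^2 - 3*m + z*(2*m - 4) + 14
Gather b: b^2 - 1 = b^2 - 1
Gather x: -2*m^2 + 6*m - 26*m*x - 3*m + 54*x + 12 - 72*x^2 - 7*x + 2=-2*m^2 + 3*m - 72*x^2 + x*(47 - 26*m) + 14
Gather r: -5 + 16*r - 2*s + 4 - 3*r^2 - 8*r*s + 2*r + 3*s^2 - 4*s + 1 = -3*r^2 + r*(18 - 8*s) + 3*s^2 - 6*s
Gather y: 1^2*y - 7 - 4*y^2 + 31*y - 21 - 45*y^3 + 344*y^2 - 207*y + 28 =-45*y^3 + 340*y^2 - 175*y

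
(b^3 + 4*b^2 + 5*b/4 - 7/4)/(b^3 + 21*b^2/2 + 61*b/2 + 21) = (b - 1/2)/(b + 6)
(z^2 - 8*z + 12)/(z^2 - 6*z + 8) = (z - 6)/(z - 4)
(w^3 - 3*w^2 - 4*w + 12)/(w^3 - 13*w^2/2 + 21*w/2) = 2*(w^2 - 4)/(w*(2*w - 7))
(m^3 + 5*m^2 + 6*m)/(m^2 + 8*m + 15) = m*(m + 2)/(m + 5)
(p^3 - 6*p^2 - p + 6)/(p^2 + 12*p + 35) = (p^3 - 6*p^2 - p + 6)/(p^2 + 12*p + 35)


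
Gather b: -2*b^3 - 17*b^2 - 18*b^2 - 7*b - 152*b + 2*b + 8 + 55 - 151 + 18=-2*b^3 - 35*b^2 - 157*b - 70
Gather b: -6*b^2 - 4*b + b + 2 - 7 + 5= -6*b^2 - 3*b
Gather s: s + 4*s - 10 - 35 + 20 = 5*s - 25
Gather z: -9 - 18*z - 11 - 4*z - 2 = -22*z - 22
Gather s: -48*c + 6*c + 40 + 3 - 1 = 42 - 42*c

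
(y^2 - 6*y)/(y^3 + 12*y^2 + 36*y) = (y - 6)/(y^2 + 12*y + 36)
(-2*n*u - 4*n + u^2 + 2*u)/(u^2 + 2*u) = (-2*n + u)/u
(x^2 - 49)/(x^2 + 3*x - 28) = (x - 7)/(x - 4)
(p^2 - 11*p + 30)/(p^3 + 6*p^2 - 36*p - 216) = (p - 5)/(p^2 + 12*p + 36)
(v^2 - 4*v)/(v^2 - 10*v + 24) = v/(v - 6)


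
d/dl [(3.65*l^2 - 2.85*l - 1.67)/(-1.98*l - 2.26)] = (-7.227*l^2 - 16.498*l + 3.1344)/(3.9204*l^2 + 8.9496*l + 5.1076)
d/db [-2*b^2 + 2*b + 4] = 2 - 4*b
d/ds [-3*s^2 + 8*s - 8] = 8 - 6*s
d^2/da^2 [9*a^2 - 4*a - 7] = 18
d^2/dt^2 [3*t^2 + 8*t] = 6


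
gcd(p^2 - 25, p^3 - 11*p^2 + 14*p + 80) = p - 5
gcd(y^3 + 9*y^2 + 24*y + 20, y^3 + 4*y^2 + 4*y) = y^2 + 4*y + 4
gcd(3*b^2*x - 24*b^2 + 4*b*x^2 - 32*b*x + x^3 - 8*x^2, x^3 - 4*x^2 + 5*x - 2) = 1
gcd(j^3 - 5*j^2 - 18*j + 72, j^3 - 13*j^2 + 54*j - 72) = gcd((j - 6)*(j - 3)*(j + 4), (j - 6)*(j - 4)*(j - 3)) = j^2 - 9*j + 18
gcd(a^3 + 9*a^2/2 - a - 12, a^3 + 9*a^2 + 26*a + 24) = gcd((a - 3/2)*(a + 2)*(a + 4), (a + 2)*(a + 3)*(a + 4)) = a^2 + 6*a + 8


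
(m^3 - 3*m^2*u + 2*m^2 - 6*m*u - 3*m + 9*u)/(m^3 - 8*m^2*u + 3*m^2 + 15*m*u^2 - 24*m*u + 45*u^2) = (1 - m)/(-m + 5*u)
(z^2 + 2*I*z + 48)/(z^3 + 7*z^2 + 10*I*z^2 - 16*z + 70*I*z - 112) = (z - 6*I)/(z^2 + z*(7 + 2*I) + 14*I)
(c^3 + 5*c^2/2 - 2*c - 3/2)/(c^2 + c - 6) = (2*c^2 - c - 1)/(2*(c - 2))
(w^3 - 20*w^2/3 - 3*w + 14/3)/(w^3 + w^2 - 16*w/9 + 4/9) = 3*(w^2 - 6*w - 7)/(3*w^2 + 5*w - 2)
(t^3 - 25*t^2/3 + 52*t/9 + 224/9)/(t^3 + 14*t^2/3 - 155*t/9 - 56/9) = (3*t^2 - 17*t - 28)/(3*t^2 + 22*t + 7)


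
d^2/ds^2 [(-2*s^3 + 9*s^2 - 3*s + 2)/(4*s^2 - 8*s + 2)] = (32*s^3 - 6*s^2 - 36*s + 25)/(8*s^6 - 48*s^5 + 108*s^4 - 112*s^3 + 54*s^2 - 12*s + 1)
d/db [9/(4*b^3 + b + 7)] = 9*(-12*b^2 - 1)/(4*b^3 + b + 7)^2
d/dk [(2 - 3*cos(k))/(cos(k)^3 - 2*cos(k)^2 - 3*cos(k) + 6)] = (-6*cos(k)^3 + 12*cos(k)^2 - 8*cos(k) + 12)*sin(k)/((sin(k)^2 + 2)^2*(cos(k) - 2)^2)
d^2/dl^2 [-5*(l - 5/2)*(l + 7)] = -10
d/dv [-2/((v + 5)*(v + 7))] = 4*(v + 6)/((v + 5)^2*(v + 7)^2)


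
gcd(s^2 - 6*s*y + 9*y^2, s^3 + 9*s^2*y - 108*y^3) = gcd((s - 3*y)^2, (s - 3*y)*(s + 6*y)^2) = -s + 3*y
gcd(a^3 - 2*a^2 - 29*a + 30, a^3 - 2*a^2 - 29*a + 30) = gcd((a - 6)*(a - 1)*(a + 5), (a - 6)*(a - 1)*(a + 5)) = a^3 - 2*a^2 - 29*a + 30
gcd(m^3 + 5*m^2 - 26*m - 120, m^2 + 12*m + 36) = m + 6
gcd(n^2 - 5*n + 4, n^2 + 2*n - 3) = n - 1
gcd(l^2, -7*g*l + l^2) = l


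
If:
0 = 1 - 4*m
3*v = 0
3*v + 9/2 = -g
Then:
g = -9/2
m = 1/4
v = 0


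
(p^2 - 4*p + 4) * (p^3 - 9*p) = p^5 - 4*p^4 - 5*p^3 + 36*p^2 - 36*p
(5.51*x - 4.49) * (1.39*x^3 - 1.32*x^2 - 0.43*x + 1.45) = 7.6589*x^4 - 13.5143*x^3 + 3.5575*x^2 + 9.9202*x - 6.5105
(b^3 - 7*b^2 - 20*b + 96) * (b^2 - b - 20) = b^5 - 8*b^4 - 33*b^3 + 256*b^2 + 304*b - 1920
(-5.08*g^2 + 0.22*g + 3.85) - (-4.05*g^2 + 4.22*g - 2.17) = -1.03*g^2 - 4.0*g + 6.02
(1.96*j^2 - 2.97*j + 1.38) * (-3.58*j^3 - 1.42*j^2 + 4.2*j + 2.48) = -7.0168*j^5 + 7.8494*j^4 + 7.509*j^3 - 9.5728*j^2 - 1.5696*j + 3.4224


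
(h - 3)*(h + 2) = h^2 - h - 6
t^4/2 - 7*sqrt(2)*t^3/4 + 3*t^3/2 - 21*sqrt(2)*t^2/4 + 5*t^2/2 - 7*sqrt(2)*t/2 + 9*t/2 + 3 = (t/2 + 1/2)*(t + 2)*(t - 3*sqrt(2))*(t - sqrt(2)/2)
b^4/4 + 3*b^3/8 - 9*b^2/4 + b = b*(b/4 + 1)*(b - 2)*(b - 1/2)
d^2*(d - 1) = d^3 - d^2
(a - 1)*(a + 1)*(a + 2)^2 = a^4 + 4*a^3 + 3*a^2 - 4*a - 4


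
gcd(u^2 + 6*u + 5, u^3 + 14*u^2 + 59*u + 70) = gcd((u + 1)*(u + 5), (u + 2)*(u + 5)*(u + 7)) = u + 5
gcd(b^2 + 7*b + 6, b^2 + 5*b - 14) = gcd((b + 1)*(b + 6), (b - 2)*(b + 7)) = 1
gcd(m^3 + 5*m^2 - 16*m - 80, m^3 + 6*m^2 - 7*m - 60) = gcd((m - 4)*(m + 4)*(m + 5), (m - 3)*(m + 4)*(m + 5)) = m^2 + 9*m + 20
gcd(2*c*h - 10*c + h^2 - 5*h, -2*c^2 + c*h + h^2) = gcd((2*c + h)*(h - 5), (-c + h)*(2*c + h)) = 2*c + h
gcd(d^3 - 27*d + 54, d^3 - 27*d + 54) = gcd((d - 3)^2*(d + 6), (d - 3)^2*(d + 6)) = d^3 - 27*d + 54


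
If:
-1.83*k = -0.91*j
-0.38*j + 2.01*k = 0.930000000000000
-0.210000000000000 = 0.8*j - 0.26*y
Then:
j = 1.50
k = 0.75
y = 5.43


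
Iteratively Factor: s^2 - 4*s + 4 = (s - 2)*(s - 2)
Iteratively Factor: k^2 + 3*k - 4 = (k + 4)*(k - 1)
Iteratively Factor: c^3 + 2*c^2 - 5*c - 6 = (c + 1)*(c^2 + c - 6) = (c + 1)*(c + 3)*(c - 2)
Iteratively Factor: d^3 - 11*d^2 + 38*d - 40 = (d - 2)*(d^2 - 9*d + 20) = (d - 5)*(d - 2)*(d - 4)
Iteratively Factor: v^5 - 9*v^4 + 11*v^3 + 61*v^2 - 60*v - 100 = (v - 2)*(v^4 - 7*v^3 - 3*v^2 + 55*v + 50) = (v - 2)*(v + 2)*(v^3 - 9*v^2 + 15*v + 25) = (v - 5)*(v - 2)*(v + 2)*(v^2 - 4*v - 5) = (v - 5)^2*(v - 2)*(v + 2)*(v + 1)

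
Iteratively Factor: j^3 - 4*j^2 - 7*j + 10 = (j + 2)*(j^2 - 6*j + 5) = (j - 1)*(j + 2)*(j - 5)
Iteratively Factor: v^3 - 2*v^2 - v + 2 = (v - 1)*(v^2 - v - 2) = (v - 2)*(v - 1)*(v + 1)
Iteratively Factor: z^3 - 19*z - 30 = (z + 3)*(z^2 - 3*z - 10) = (z - 5)*(z + 3)*(z + 2)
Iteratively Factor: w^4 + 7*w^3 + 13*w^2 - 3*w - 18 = (w + 3)*(w^3 + 4*w^2 + w - 6) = (w + 3)^2*(w^2 + w - 2) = (w - 1)*(w + 3)^2*(w + 2)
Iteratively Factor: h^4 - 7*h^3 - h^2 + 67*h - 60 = (h - 1)*(h^3 - 6*h^2 - 7*h + 60) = (h - 5)*(h - 1)*(h^2 - h - 12) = (h - 5)*(h - 1)*(h + 3)*(h - 4)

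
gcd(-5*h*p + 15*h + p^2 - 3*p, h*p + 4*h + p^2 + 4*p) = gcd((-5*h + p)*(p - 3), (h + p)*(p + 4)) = 1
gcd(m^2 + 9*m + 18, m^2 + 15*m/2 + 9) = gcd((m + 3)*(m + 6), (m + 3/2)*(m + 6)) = m + 6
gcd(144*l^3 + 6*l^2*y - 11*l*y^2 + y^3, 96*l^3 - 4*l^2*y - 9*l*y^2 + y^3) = -24*l^2 - 5*l*y + y^2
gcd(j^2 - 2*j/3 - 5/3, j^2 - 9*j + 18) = 1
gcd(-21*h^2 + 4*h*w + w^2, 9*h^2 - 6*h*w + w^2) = -3*h + w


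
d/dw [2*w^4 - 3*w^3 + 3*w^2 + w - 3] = 8*w^3 - 9*w^2 + 6*w + 1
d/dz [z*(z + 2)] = 2*z + 2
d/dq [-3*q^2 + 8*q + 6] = 8 - 6*q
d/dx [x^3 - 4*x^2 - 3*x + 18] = 3*x^2 - 8*x - 3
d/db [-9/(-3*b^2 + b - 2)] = 9*(1 - 6*b)/(3*b^2 - b + 2)^2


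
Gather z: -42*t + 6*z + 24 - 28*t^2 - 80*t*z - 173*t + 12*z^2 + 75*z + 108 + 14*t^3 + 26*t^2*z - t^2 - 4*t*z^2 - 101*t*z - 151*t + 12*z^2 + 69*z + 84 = 14*t^3 - 29*t^2 - 366*t + z^2*(24 - 4*t) + z*(26*t^2 - 181*t + 150) + 216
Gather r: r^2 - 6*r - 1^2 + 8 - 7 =r^2 - 6*r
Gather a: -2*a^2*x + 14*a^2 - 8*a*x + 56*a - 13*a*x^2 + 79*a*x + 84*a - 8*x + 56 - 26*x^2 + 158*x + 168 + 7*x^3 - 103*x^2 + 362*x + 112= a^2*(14 - 2*x) + a*(-13*x^2 + 71*x + 140) + 7*x^3 - 129*x^2 + 512*x + 336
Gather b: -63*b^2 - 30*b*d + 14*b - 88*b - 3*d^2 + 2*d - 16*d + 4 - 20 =-63*b^2 + b*(-30*d - 74) - 3*d^2 - 14*d - 16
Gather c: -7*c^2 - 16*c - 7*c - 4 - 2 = -7*c^2 - 23*c - 6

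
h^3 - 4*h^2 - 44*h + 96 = (h - 8)*(h - 2)*(h + 6)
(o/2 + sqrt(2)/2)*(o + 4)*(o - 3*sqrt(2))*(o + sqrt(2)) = o^4/2 - sqrt(2)*o^3/2 + 2*o^3 - 5*o^2 - 2*sqrt(2)*o^2 - 20*o - 3*sqrt(2)*o - 12*sqrt(2)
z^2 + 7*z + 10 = (z + 2)*(z + 5)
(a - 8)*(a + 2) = a^2 - 6*a - 16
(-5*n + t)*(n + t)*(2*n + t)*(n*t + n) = -10*n^4*t - 10*n^4 - 13*n^3*t^2 - 13*n^3*t - 2*n^2*t^3 - 2*n^2*t^2 + n*t^4 + n*t^3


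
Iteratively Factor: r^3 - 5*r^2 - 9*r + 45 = (r - 5)*(r^2 - 9) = (r - 5)*(r - 3)*(r + 3)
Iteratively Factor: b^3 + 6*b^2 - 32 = (b + 4)*(b^2 + 2*b - 8) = (b + 4)^2*(b - 2)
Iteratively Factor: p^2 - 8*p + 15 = (p - 3)*(p - 5)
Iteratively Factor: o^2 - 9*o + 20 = (o - 4)*(o - 5)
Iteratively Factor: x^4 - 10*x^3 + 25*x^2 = (x - 5)*(x^3 - 5*x^2) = (x - 5)^2*(x^2) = x*(x - 5)^2*(x)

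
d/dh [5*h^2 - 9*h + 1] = 10*h - 9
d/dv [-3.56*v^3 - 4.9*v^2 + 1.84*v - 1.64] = -10.68*v^2 - 9.8*v + 1.84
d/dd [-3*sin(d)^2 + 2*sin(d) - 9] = 2*(1 - 3*sin(d))*cos(d)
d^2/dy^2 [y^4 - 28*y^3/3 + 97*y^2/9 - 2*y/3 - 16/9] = 12*y^2 - 56*y + 194/9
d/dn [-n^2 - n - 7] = -2*n - 1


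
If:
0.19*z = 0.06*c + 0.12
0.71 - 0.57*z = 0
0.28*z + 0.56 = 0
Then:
No Solution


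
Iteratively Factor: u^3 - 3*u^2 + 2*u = (u - 2)*(u^2 - u) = u*(u - 2)*(u - 1)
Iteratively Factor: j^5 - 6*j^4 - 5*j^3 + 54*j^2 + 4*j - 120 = (j + 2)*(j^4 - 8*j^3 + 11*j^2 + 32*j - 60) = (j + 2)^2*(j^3 - 10*j^2 + 31*j - 30) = (j - 2)*(j + 2)^2*(j^2 - 8*j + 15) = (j - 3)*(j - 2)*(j + 2)^2*(j - 5)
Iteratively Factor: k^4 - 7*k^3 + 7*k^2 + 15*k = (k + 1)*(k^3 - 8*k^2 + 15*k) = (k - 5)*(k + 1)*(k^2 - 3*k) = (k - 5)*(k - 3)*(k + 1)*(k)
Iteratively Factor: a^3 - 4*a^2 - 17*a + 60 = (a - 5)*(a^2 + a - 12) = (a - 5)*(a + 4)*(a - 3)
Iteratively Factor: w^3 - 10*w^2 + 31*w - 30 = (w - 3)*(w^2 - 7*w + 10) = (w - 3)*(w - 2)*(w - 5)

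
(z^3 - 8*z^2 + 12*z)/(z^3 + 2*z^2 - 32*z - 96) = z*(z - 2)/(z^2 + 8*z + 16)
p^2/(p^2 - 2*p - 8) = p^2/(p^2 - 2*p - 8)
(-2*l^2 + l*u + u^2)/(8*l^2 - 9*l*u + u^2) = (2*l + u)/(-8*l + u)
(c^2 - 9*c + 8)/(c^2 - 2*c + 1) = (c - 8)/(c - 1)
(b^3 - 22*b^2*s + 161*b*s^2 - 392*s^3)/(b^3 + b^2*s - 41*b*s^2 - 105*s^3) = (b^2 - 15*b*s + 56*s^2)/(b^2 + 8*b*s + 15*s^2)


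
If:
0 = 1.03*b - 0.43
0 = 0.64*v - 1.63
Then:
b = 0.42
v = 2.55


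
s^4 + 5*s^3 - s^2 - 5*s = s*(s - 1)*(s + 1)*(s + 5)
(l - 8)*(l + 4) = l^2 - 4*l - 32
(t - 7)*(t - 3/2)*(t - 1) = t^3 - 19*t^2/2 + 19*t - 21/2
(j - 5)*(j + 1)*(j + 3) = j^3 - j^2 - 17*j - 15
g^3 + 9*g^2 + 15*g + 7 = (g + 1)^2*(g + 7)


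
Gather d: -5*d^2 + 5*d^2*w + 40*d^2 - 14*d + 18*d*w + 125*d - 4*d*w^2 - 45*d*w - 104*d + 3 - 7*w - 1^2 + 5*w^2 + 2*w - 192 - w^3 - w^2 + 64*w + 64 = d^2*(5*w + 35) + d*(-4*w^2 - 27*w + 7) - w^3 + 4*w^2 + 59*w - 126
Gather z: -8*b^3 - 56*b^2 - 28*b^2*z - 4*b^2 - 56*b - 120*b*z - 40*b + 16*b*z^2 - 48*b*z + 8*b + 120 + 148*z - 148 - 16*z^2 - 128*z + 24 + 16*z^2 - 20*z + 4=-8*b^3 - 60*b^2 + 16*b*z^2 - 88*b + z*(-28*b^2 - 168*b)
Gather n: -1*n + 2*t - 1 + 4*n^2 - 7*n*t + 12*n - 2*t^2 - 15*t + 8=4*n^2 + n*(11 - 7*t) - 2*t^2 - 13*t + 7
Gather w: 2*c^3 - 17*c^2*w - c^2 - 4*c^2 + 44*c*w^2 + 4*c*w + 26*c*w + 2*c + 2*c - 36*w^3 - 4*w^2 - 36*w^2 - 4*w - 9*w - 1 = 2*c^3 - 5*c^2 + 4*c - 36*w^3 + w^2*(44*c - 40) + w*(-17*c^2 + 30*c - 13) - 1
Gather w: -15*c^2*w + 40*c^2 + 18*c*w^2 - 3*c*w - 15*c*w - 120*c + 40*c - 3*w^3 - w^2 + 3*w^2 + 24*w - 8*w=40*c^2 - 80*c - 3*w^3 + w^2*(18*c + 2) + w*(-15*c^2 - 18*c + 16)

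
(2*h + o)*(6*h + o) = 12*h^2 + 8*h*o + o^2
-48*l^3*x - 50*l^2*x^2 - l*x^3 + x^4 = x*(-8*l + x)*(l + x)*(6*l + x)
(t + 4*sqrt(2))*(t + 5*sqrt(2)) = t^2 + 9*sqrt(2)*t + 40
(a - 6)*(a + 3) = a^2 - 3*a - 18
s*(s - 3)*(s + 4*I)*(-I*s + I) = -I*s^4 + 4*s^3 + 4*I*s^3 - 16*s^2 - 3*I*s^2 + 12*s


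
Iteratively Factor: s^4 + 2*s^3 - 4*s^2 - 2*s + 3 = (s - 1)*(s^3 + 3*s^2 - s - 3) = (s - 1)*(s + 1)*(s^2 + 2*s - 3) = (s - 1)*(s + 1)*(s + 3)*(s - 1)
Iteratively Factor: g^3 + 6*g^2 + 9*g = (g + 3)*(g^2 + 3*g) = (g + 3)^2*(g)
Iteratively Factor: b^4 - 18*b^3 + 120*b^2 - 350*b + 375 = (b - 5)*(b^3 - 13*b^2 + 55*b - 75) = (b - 5)^2*(b^2 - 8*b + 15) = (b - 5)^3*(b - 3)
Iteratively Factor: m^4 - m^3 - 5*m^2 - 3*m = (m)*(m^3 - m^2 - 5*m - 3) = m*(m + 1)*(m^2 - 2*m - 3) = m*(m + 1)^2*(m - 3)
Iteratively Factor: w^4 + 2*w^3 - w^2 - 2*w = (w + 2)*(w^3 - w) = (w - 1)*(w + 2)*(w^2 + w) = w*(w - 1)*(w + 2)*(w + 1)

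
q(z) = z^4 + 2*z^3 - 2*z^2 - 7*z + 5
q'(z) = 4*z^3 + 6*z^2 - 4*z - 7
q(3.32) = 154.40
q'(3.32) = 192.23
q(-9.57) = 6523.68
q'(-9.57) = -2925.08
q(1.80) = 8.08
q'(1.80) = 28.57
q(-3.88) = 111.86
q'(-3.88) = -134.80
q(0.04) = 4.72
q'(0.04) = -7.15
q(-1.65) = 9.53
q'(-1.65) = -2.03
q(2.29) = 30.00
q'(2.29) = 63.34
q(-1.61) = 9.46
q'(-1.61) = -1.70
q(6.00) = 1619.00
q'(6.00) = 1049.00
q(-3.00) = 35.00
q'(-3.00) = -49.00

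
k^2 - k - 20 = (k - 5)*(k + 4)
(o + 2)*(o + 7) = o^2 + 9*o + 14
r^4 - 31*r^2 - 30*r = r*(r - 6)*(r + 1)*(r + 5)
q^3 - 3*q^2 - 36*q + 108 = (q - 6)*(q - 3)*(q + 6)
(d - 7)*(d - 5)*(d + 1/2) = d^3 - 23*d^2/2 + 29*d + 35/2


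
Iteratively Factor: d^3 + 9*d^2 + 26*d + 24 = (d + 2)*(d^2 + 7*d + 12) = (d + 2)*(d + 3)*(d + 4)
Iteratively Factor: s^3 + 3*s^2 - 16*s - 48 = (s - 4)*(s^2 + 7*s + 12) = (s - 4)*(s + 3)*(s + 4)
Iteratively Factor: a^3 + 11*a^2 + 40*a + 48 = (a + 3)*(a^2 + 8*a + 16) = (a + 3)*(a + 4)*(a + 4)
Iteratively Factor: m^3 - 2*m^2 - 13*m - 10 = (m + 1)*(m^2 - 3*m - 10) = (m - 5)*(m + 1)*(m + 2)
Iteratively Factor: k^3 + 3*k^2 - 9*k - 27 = (k + 3)*(k^2 - 9) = (k + 3)^2*(k - 3)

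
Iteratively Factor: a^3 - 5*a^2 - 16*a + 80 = (a + 4)*(a^2 - 9*a + 20) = (a - 4)*(a + 4)*(a - 5)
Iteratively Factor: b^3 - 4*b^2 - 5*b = (b)*(b^2 - 4*b - 5) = b*(b + 1)*(b - 5)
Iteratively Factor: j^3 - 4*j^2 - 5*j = (j)*(j^2 - 4*j - 5) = j*(j + 1)*(j - 5)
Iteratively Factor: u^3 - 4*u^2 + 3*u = (u - 1)*(u^2 - 3*u) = u*(u - 1)*(u - 3)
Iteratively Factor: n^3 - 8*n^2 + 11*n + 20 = (n - 4)*(n^2 - 4*n - 5) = (n - 5)*(n - 4)*(n + 1)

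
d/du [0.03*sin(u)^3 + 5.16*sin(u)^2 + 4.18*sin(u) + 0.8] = (0.09*sin(u)^2 + 10.32*sin(u) + 4.18)*cos(u)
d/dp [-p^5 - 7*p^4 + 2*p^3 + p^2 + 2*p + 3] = -5*p^4 - 28*p^3 + 6*p^2 + 2*p + 2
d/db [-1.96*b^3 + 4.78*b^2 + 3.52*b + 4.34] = -5.88*b^2 + 9.56*b + 3.52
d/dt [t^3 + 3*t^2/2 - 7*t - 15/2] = 3*t^2 + 3*t - 7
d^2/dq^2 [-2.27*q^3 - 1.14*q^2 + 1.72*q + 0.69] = -13.62*q - 2.28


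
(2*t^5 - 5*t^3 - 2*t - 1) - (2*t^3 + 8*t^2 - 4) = 2*t^5 - 7*t^3 - 8*t^2 - 2*t + 3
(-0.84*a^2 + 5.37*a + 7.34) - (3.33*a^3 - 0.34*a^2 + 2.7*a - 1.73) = -3.33*a^3 - 0.5*a^2 + 2.67*a + 9.07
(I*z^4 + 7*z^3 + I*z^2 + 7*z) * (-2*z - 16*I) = -2*I*z^5 + 2*z^4 - 114*I*z^3 + 2*z^2 - 112*I*z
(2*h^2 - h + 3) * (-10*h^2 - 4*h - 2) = -20*h^4 + 2*h^3 - 30*h^2 - 10*h - 6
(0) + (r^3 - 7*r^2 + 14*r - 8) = r^3 - 7*r^2 + 14*r - 8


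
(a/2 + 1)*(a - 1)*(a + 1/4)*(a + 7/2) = a^4/2 + 19*a^3/8 + 21*a^2/16 - 53*a/16 - 7/8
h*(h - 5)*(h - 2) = h^3 - 7*h^2 + 10*h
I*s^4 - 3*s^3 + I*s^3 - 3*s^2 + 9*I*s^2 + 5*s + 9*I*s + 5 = (s + 1)*(s - I)*(s + 5*I)*(I*s + 1)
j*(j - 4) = j^2 - 4*j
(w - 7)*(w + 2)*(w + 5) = w^3 - 39*w - 70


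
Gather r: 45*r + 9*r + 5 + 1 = 54*r + 6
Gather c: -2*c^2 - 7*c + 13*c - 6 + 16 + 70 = -2*c^2 + 6*c + 80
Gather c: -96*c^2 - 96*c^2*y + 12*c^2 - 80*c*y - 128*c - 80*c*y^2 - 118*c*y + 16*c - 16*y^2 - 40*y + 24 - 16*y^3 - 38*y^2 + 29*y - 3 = c^2*(-96*y - 84) + c*(-80*y^2 - 198*y - 112) - 16*y^3 - 54*y^2 - 11*y + 21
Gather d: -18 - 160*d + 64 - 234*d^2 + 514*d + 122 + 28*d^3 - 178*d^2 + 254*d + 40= 28*d^3 - 412*d^2 + 608*d + 208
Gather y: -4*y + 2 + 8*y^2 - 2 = 8*y^2 - 4*y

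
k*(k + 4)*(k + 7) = k^3 + 11*k^2 + 28*k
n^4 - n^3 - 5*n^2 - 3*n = n*(n - 3)*(n + 1)^2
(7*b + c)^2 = 49*b^2 + 14*b*c + c^2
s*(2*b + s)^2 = 4*b^2*s + 4*b*s^2 + s^3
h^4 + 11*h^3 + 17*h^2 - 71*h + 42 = (h - 1)^2*(h + 6)*(h + 7)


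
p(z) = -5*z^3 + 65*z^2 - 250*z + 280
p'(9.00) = -295.00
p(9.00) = -350.00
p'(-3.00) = -775.00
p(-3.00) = 1750.00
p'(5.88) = -4.22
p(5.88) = 40.85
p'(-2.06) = -581.45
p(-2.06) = 1114.54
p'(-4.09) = -1032.62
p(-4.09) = 2731.92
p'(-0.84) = -369.78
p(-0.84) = 538.83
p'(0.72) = -164.18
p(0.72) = 131.83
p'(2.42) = -23.25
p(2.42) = -15.20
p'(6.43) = -34.27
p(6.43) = 30.68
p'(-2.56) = -681.10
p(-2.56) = 1429.87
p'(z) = -15*z^2 + 130*z - 250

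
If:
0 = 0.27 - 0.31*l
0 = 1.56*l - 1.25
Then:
No Solution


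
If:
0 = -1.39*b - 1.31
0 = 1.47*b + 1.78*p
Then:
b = -0.94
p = 0.78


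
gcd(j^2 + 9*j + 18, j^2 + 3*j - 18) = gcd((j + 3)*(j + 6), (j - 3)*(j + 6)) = j + 6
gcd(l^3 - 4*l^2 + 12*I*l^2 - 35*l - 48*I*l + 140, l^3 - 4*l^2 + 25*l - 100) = l^2 + l*(-4 + 5*I) - 20*I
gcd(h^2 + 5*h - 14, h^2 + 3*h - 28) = h + 7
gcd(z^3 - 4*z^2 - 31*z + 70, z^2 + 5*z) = z + 5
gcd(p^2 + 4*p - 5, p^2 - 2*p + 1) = p - 1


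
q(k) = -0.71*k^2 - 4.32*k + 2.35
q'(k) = -1.42*k - 4.32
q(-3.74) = 8.58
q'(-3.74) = 0.99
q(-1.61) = 7.46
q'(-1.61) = -2.03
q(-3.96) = 8.32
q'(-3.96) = 1.30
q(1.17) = -3.68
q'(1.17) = -5.98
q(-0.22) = 3.27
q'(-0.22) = -4.01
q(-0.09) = 2.73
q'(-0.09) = -4.19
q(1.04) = -2.91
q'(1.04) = -5.80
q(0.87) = -1.95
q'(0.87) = -5.56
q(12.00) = -151.73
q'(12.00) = -21.36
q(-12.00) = -48.05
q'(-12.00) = 12.72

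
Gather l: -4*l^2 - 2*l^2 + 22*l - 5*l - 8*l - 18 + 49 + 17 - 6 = -6*l^2 + 9*l + 42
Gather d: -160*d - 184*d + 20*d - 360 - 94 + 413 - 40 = -324*d - 81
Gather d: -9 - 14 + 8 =-15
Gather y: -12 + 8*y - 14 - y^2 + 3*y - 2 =-y^2 + 11*y - 28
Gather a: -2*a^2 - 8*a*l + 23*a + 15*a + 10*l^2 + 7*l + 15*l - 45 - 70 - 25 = -2*a^2 + a*(38 - 8*l) + 10*l^2 + 22*l - 140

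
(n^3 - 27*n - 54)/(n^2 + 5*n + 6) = (n^2 - 3*n - 18)/(n + 2)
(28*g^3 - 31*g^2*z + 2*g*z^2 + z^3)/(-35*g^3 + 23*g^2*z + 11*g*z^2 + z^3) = (-4*g + z)/(5*g + z)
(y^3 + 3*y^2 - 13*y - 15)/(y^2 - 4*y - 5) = (y^2 + 2*y - 15)/(y - 5)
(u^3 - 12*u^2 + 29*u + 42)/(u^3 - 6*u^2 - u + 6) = (u - 7)/(u - 1)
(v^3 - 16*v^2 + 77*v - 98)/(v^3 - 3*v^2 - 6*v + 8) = (v^3 - 16*v^2 + 77*v - 98)/(v^3 - 3*v^2 - 6*v + 8)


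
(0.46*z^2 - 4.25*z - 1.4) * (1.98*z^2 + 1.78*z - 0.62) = 0.9108*z^4 - 7.5962*z^3 - 10.6222*z^2 + 0.143*z + 0.868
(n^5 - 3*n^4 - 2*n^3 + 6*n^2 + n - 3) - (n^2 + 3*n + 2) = n^5 - 3*n^4 - 2*n^3 + 5*n^2 - 2*n - 5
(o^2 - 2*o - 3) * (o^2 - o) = o^4 - 3*o^3 - o^2 + 3*o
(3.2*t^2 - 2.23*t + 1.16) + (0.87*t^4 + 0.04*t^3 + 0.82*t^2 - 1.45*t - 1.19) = 0.87*t^4 + 0.04*t^3 + 4.02*t^2 - 3.68*t - 0.03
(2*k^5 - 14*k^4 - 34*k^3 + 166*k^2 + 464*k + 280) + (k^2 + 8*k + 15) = 2*k^5 - 14*k^4 - 34*k^3 + 167*k^2 + 472*k + 295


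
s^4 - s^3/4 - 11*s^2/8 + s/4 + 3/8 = (s - 1)*(s - 3/4)*(s + 1/2)*(s + 1)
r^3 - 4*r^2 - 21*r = r*(r - 7)*(r + 3)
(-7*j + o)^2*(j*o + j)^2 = 49*j^4*o^2 + 98*j^4*o + 49*j^4 - 14*j^3*o^3 - 28*j^3*o^2 - 14*j^3*o + j^2*o^4 + 2*j^2*o^3 + j^2*o^2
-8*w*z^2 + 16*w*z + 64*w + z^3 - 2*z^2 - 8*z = (-8*w + z)*(z - 4)*(z + 2)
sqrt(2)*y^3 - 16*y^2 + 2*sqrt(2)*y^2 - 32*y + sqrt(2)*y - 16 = (y + 1)*(y - 8*sqrt(2))*(sqrt(2)*y + sqrt(2))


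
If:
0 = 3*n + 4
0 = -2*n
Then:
No Solution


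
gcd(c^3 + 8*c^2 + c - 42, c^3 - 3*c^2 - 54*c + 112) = c^2 + 5*c - 14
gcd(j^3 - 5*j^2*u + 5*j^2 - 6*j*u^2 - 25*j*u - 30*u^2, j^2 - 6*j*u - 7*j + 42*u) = -j + 6*u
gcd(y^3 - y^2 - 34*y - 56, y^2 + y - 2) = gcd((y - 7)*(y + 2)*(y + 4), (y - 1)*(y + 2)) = y + 2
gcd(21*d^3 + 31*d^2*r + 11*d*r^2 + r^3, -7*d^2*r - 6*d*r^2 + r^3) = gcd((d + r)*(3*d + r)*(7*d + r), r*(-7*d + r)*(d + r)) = d + r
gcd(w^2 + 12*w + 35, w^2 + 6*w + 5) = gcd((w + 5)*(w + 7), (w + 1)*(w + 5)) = w + 5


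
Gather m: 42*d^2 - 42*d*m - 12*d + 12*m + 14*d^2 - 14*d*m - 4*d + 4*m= 56*d^2 - 16*d + m*(16 - 56*d)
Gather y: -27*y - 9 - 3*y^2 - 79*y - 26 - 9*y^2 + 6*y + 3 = -12*y^2 - 100*y - 32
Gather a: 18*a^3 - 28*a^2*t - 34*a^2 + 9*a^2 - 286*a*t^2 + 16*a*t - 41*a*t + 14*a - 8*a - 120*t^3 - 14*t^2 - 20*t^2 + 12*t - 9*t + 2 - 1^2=18*a^3 + a^2*(-28*t - 25) + a*(-286*t^2 - 25*t + 6) - 120*t^3 - 34*t^2 + 3*t + 1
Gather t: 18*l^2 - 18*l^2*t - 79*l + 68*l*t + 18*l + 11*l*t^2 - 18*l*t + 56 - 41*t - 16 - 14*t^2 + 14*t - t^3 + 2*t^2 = 18*l^2 - 61*l - t^3 + t^2*(11*l - 12) + t*(-18*l^2 + 50*l - 27) + 40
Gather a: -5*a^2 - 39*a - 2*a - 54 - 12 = -5*a^2 - 41*a - 66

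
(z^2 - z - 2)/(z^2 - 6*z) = (z^2 - z - 2)/(z*(z - 6))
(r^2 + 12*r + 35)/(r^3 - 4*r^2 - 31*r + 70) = (r + 7)/(r^2 - 9*r + 14)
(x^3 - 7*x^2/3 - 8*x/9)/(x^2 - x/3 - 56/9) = x*(3*x + 1)/(3*x + 7)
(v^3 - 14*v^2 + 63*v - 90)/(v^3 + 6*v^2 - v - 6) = (v^3 - 14*v^2 + 63*v - 90)/(v^3 + 6*v^2 - v - 6)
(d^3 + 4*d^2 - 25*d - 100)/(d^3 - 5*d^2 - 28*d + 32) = (d^2 - 25)/(d^2 - 9*d + 8)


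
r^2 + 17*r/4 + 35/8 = (r + 7/4)*(r + 5/2)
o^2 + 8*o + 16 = (o + 4)^2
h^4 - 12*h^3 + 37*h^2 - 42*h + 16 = (h - 8)*(h - 2)*(h - 1)^2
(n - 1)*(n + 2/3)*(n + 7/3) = n^3 + 2*n^2 - 13*n/9 - 14/9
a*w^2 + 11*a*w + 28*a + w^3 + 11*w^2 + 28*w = (a + w)*(w + 4)*(w + 7)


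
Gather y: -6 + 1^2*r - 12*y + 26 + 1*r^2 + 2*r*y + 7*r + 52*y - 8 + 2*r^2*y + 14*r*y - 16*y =r^2 + 8*r + y*(2*r^2 + 16*r + 24) + 12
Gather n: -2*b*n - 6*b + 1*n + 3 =-6*b + n*(1 - 2*b) + 3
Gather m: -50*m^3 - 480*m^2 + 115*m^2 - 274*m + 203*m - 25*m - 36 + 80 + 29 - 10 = -50*m^3 - 365*m^2 - 96*m + 63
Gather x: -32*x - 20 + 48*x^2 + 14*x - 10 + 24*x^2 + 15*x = 72*x^2 - 3*x - 30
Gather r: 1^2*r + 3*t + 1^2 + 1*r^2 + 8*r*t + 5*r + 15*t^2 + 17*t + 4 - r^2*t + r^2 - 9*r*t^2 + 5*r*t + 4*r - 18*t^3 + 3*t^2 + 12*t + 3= r^2*(2 - t) + r*(-9*t^2 + 13*t + 10) - 18*t^3 + 18*t^2 + 32*t + 8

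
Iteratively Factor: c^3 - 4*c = (c - 2)*(c^2 + 2*c) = (c - 2)*(c + 2)*(c)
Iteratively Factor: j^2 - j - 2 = (j + 1)*(j - 2)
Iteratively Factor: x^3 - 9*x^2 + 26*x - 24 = (x - 3)*(x^2 - 6*x + 8) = (x - 4)*(x - 3)*(x - 2)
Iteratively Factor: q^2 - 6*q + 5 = (q - 5)*(q - 1)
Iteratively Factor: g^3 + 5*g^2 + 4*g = (g + 1)*(g^2 + 4*g) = (g + 1)*(g + 4)*(g)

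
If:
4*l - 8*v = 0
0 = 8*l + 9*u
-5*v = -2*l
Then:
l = 0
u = 0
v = 0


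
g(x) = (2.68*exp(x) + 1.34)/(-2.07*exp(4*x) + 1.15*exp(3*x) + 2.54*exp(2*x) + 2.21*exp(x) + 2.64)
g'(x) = (2.68*exp(x) + 1.34)*(8.28*exp(4*x) - 3.45*exp(3*x) - 5.08*exp(2*x) - 2.21*exp(x))/(-2.07*exp(4*x) + 1.15*exp(3*x) + 2.54*exp(2*x) + 2.21*exp(x) + 2.64)^2 + 2.68*exp(x)/(-2.07*exp(4*x) + 1.15*exp(3*x) + 2.54*exp(2*x) + 2.21*exp(x) + 2.64) = (16.6428*exp(4*x) + 4.9312*exp(3*x) - 11.4302*exp(2*x) - 6.8072*exp(x) + 4.1138)*exp(x)/(4.2849*exp(8*x) - 4.761*exp(7*x) - 9.1931*exp(6*x) - 3.3074*exp(5*x) + 0.605*exp(4*x) + 17.2988*exp(3*x) + 18.2953*exp(2*x) + 11.6688*exp(x) + 6.9696)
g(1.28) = -0.04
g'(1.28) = 0.16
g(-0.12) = 0.61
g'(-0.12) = 0.07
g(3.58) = -0.00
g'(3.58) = 0.00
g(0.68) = -1.17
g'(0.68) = 14.48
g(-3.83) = 0.52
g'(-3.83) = 0.01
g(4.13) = -0.00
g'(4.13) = 0.00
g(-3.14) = 0.53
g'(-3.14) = 0.02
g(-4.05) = 0.52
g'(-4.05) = 0.01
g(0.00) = 0.62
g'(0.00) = 0.18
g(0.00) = 0.62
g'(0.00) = 0.18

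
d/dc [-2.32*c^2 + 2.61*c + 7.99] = 2.61 - 4.64*c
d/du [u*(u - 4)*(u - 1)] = 3*u^2 - 10*u + 4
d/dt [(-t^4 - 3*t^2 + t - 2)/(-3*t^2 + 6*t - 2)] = (6*t^5 - 18*t^4 + 8*t^3 - 15*t^2 + 10)/(9*t^4 - 36*t^3 + 48*t^2 - 24*t + 4)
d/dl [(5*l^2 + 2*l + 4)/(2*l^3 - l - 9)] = (2*(-5*l - 1)*(-2*l^3 + l + 9) - (6*l^2 - 1)*(5*l^2 + 2*l + 4))/(-2*l^3 + l + 9)^2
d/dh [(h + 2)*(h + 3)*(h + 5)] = 3*h^2 + 20*h + 31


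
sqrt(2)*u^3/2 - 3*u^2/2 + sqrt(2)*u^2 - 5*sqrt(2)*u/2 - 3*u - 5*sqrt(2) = (u + 2)*(u - 5*sqrt(2)/2)*(sqrt(2)*u/2 + 1)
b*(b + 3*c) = b^2 + 3*b*c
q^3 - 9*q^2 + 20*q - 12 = (q - 6)*(q - 2)*(q - 1)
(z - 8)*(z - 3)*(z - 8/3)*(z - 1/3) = z^4 - 14*z^3 + 521*z^2/9 - 736*z/9 + 64/3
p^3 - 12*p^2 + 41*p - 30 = (p - 6)*(p - 5)*(p - 1)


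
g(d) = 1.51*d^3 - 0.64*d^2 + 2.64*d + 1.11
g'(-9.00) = 381.09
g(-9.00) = -1175.28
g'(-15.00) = 1041.09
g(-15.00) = -5278.74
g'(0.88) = 5.02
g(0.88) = 3.97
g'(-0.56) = 4.78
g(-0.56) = -0.83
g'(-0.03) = 2.68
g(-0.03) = 1.03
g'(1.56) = 11.67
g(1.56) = 9.40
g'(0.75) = 4.23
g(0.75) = 3.37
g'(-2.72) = 39.64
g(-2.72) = -41.19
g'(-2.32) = 29.99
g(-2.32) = -27.32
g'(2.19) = 21.56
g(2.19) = 19.68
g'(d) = 4.53*d^2 - 1.28*d + 2.64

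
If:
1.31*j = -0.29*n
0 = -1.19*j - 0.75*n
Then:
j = 0.00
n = 0.00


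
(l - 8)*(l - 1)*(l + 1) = l^3 - 8*l^2 - l + 8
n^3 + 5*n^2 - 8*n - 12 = (n - 2)*(n + 1)*(n + 6)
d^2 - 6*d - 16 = (d - 8)*(d + 2)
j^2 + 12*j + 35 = (j + 5)*(j + 7)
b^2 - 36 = (b - 6)*(b + 6)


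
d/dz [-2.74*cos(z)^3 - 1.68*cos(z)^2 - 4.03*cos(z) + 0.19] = (8.22*cos(z)^2 + 3.36*cos(z) + 4.03)*sin(z)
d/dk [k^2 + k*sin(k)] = k*cos(k) + 2*k + sin(k)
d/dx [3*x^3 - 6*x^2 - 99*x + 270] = 9*x^2 - 12*x - 99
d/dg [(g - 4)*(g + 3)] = 2*g - 1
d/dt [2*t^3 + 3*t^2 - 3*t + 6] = 6*t^2 + 6*t - 3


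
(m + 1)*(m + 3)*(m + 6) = m^3 + 10*m^2 + 27*m + 18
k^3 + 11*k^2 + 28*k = k*(k + 4)*(k + 7)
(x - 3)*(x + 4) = x^2 + x - 12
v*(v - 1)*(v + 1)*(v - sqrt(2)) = v^4 - sqrt(2)*v^3 - v^2 + sqrt(2)*v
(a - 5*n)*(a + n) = a^2 - 4*a*n - 5*n^2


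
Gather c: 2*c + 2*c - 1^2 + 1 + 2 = 4*c + 2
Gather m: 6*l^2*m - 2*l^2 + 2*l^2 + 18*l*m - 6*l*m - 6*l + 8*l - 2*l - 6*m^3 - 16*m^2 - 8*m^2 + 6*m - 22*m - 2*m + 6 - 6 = -6*m^3 - 24*m^2 + m*(6*l^2 + 12*l - 18)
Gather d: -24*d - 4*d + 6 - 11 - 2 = -28*d - 7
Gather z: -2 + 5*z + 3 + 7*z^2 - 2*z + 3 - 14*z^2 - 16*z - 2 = -7*z^2 - 13*z + 2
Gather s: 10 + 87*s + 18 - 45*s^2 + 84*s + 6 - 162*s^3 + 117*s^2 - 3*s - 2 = -162*s^3 + 72*s^2 + 168*s + 32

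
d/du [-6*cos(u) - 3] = 6*sin(u)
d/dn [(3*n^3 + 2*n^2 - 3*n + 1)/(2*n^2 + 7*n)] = (6*n^4 + 42*n^3 + 20*n^2 - 4*n - 7)/(n^2*(4*n^2 + 28*n + 49))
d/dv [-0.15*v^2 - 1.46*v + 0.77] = -0.3*v - 1.46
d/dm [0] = 0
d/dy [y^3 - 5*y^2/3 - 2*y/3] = 3*y^2 - 10*y/3 - 2/3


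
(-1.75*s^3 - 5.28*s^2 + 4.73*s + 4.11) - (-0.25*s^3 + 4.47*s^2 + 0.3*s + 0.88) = -1.5*s^3 - 9.75*s^2 + 4.43*s + 3.23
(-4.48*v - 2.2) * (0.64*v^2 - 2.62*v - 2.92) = -2.8672*v^3 + 10.3296*v^2 + 18.8456*v + 6.424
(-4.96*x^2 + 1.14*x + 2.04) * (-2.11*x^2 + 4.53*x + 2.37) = 10.4656*x^4 - 24.8742*x^3 - 10.8954*x^2 + 11.943*x + 4.8348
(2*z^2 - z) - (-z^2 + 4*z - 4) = 3*z^2 - 5*z + 4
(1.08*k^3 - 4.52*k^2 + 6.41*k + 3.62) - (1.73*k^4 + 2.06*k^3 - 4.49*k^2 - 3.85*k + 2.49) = -1.73*k^4 - 0.98*k^3 - 0.0299999999999994*k^2 + 10.26*k + 1.13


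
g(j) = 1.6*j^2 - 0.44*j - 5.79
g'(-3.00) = -10.04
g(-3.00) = 9.93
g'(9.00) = 28.36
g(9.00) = 119.85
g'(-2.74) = -9.21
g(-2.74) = 7.43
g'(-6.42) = -20.98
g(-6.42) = 62.98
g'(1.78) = 5.26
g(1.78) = -1.50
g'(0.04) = -0.31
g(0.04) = -5.81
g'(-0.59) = -2.33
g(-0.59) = -4.97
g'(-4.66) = -15.35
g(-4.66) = 31.01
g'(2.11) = 6.31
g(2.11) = 0.40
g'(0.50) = 1.16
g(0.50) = -5.61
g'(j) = 3.2*j - 0.44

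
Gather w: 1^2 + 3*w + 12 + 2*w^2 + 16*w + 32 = 2*w^2 + 19*w + 45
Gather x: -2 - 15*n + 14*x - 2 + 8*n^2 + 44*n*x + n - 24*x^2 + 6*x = 8*n^2 - 14*n - 24*x^2 + x*(44*n + 20) - 4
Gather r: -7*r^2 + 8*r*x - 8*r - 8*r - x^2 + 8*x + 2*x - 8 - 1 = -7*r^2 + r*(8*x - 16) - x^2 + 10*x - 9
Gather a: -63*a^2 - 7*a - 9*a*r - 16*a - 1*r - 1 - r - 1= -63*a^2 + a*(-9*r - 23) - 2*r - 2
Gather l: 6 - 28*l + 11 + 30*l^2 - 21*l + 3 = 30*l^2 - 49*l + 20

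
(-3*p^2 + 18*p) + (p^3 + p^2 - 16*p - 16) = p^3 - 2*p^2 + 2*p - 16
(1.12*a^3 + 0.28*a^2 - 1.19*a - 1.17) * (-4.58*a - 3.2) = -5.1296*a^4 - 4.8664*a^3 + 4.5542*a^2 + 9.1666*a + 3.744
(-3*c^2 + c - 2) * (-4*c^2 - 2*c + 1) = 12*c^4 + 2*c^3 + 3*c^2 + 5*c - 2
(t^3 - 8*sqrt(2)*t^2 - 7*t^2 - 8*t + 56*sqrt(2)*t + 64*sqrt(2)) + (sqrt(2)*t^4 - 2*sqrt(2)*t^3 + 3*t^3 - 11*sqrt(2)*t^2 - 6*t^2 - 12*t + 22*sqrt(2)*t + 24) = sqrt(2)*t^4 - 2*sqrt(2)*t^3 + 4*t^3 - 19*sqrt(2)*t^2 - 13*t^2 - 20*t + 78*sqrt(2)*t + 24 + 64*sqrt(2)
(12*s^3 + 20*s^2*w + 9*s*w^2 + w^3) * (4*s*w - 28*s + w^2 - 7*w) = 48*s^4*w - 336*s^4 + 92*s^3*w^2 - 644*s^3*w + 56*s^2*w^3 - 392*s^2*w^2 + 13*s*w^4 - 91*s*w^3 + w^5 - 7*w^4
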